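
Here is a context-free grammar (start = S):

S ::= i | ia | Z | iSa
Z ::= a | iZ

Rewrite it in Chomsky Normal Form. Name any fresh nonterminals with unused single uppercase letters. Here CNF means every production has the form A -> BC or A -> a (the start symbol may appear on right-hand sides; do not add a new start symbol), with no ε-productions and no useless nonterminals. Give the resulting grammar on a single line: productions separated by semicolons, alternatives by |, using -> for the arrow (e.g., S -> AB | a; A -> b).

S -> a | i | AB | AC | AZ; A -> i; B -> a; C -> SB; Z -> a | AZ

No ε-productions.
After unit-elimination: S -> a | i | iZ | ia | iSa; Z -> a | iZ.
TERM: introduce B -> a, A -> i and substitute in every rule of length ≥2.
BIN: S -> ASB becomes S -> AC, C -> SB.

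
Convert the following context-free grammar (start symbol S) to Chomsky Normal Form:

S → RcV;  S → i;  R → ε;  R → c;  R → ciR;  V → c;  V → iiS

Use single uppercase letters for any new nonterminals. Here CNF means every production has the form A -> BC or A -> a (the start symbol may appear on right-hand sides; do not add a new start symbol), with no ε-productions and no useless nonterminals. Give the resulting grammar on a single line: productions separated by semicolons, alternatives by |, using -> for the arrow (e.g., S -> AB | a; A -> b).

Nullable: {R}; after ε-elimination: S -> i | cV | RcV; R -> c | ci | ciR; V -> c | iiS.
No unit productions to eliminate.
TERM: introduce A -> c, B -> i and substitute in every rule of length ≥2.
BIN: R -> ABR becomes R -> AC, C -> BR; S -> RAV becomes S -> RD, D -> AV; V -> BBS becomes V -> BE, E -> BS.

S -> i | AV | RD; A -> c; B -> i; C -> BR; D -> AV; E -> BS; R -> c | AB | AC; V -> c | BE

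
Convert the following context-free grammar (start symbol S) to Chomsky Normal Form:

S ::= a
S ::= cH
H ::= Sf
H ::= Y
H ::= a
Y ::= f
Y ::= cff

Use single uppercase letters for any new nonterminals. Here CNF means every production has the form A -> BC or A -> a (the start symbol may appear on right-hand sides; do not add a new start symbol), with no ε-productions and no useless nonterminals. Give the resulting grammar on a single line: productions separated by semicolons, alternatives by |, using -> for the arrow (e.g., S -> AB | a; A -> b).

No ε-productions.
After unit-elimination: S -> a | cH; H -> a | f | Sf | cff; Y -> f | cff.
TERM: introduce B -> c, A -> f and substitute in every rule of length ≥2.
BIN: H -> BAA becomes H -> BC, C -> AA; Y -> BAA becomes Y -> BD, D -> AA.
Drop unreachable/unproductive: Y.

S -> a | BH; A -> f; B -> c; C -> AA; H -> a | f | BC | SA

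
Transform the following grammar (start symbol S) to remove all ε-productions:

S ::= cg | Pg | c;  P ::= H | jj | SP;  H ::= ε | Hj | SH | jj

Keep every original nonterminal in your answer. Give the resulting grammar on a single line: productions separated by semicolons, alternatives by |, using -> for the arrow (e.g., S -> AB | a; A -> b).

S -> c | g | Pg | cg; H -> S | j | Hj | SH | jj; P -> H | S | SP | jj

Nullable set: {H, P}.
S -> Pg: P nullable, giving Pg | g.
Drop H -> ε.
H -> Hj: H nullable, giving Hj | j.
H -> SH: H nullable, giving S | SH.
P -> H: H nullable, giving H.
P -> SP: P nullable, giving S | SP.
Unchanged (no nullable symbols): S -> c; S -> cg; H -> jj; P -> jj.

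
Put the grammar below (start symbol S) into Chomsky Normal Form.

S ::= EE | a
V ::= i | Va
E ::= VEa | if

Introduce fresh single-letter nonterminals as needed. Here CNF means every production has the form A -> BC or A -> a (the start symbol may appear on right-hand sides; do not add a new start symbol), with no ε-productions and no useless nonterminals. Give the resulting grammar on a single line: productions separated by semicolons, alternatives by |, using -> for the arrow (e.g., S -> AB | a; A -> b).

No ε-productions.
No unit productions to eliminate.
TERM: introduce A -> a, C -> f, B -> i and substitute in every rule of length ≥2.
BIN: E -> VEA becomes E -> VD, D -> EA.

S -> a | EE; A -> a; B -> i; C -> f; D -> EA; E -> BC | VD; V -> i | VA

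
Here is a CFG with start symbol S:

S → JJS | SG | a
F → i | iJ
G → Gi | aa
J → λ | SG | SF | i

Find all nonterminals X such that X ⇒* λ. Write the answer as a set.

Directly nullable (have an ε-rule): {J}.
Not nullable: F, G, S — each has a terminal in every rule's right-hand side or depends on a non-nullable symbol.

{J}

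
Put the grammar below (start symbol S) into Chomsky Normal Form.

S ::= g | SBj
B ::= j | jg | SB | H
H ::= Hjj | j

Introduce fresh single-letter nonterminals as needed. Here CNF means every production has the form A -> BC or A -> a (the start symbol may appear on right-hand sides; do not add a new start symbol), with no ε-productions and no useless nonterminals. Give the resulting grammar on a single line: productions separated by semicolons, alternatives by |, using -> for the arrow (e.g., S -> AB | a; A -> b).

No ε-productions.
After unit-elimination: S -> g | SBj; B -> j | SB | jg | Hjj; H -> j | Hjj.
TERM: introduce C -> g, A -> j and substitute in every rule of length ≥2.
BIN: B -> HAA becomes B -> HD, D -> AA; H -> HAA becomes H -> HE, E -> AA; S -> SBA becomes S -> SF, F -> BA.

S -> g | SF; A -> j; B -> j | AC | HD | SB; C -> g; D -> AA; E -> AA; F -> BA; H -> j | HE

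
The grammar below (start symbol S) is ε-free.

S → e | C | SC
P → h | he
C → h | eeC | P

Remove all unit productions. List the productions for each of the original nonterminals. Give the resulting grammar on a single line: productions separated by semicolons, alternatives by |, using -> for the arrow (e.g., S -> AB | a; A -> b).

S -> e | h | SC | he | eeC; C -> h | he | eeC; P -> h | he

Unit productions: C->P, S->C.
Unit pairs (A ⇒* B via units): (C,P), (S,C), (S,P).
S: inherits non-unit rules of {C, P, S} → SC | e | eeC | h | he.
C: inherits non-unit rules of {C, P} → eeC | h | he.
P: inherits non-unit rules of {P} → h | he.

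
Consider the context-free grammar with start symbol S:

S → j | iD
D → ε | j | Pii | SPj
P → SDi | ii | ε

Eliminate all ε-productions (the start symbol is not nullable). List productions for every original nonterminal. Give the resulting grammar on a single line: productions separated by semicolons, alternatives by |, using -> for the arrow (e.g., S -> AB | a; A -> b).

Nullable set: {D, P}.
S -> iD: D nullable, giving i | iD.
Drop D -> ε.
D -> Pii: P nullable, giving Pii | ii.
D -> SPj: P nullable, giving SPj | Sj.
Drop P -> ε.
P -> SDi: D nullable, giving SDi | Si.
Unchanged (no nullable symbols): S -> j; D -> j; P -> ii.

S -> i | j | iD; D -> j | Sj | ii | Pii | SPj; P -> Si | ii | SDi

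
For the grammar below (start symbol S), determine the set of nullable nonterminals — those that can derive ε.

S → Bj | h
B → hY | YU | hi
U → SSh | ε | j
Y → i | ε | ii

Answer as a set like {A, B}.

{B, U, Y}

Directly nullable (have an ε-rule): {U, Y}.
B is nullable via B -> YU (every symbol on the right is already known nullable).
Not nullable: S — each has a terminal in every rule's right-hand side or depends on a non-nullable symbol.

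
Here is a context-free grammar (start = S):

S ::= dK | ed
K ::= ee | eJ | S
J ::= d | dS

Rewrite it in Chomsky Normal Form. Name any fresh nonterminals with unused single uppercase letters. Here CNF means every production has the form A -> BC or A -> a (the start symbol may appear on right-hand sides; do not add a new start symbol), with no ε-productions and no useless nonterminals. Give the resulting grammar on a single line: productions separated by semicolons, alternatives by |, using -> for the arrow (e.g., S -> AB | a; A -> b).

No ε-productions.
After unit-elimination: S -> dK | ed; J -> d | dS; K -> dK | eJ | ed | ee.
TERM: introduce A -> d, B -> e and substitute in every rule of length ≥2.

S -> AK | BA; A -> d; B -> e; J -> d | AS; K -> AK | BA | BB | BJ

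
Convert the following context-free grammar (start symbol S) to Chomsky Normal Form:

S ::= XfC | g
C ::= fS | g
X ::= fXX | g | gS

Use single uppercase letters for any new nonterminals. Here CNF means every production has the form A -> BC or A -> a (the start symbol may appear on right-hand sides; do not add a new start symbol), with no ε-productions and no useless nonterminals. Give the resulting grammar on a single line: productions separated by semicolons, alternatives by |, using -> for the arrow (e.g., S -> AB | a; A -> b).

No ε-productions.
No unit productions to eliminate.
TERM: introduce A -> f, B -> g and substitute in every rule of length ≥2.
BIN: S -> XAC becomes S -> XD, D -> AC; X -> AXX becomes X -> AE, E -> XX.

S -> g | XD; A -> f; B -> g; C -> g | AS; D -> AC; E -> XX; X -> g | AE | BS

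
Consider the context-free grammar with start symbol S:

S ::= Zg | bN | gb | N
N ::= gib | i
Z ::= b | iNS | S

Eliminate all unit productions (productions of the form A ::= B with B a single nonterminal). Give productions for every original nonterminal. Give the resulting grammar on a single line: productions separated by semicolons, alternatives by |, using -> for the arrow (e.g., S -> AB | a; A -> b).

Unit productions: S->N, Z->S.
Unit pairs (A ⇒* B via units): (S,N), (Z,N), (Z,S).
S: inherits non-unit rules of {N, S} → Zg | bN | gb | gib | i.
N: inherits non-unit rules of {N} → gib | i.
Z: inherits non-unit rules of {N, S, Z} → Zg | b | bN | gb | gib | i | iNS.

S -> i | Zg | bN | gb | gib; N -> i | gib; Z -> b | i | Zg | bN | gb | gib | iNS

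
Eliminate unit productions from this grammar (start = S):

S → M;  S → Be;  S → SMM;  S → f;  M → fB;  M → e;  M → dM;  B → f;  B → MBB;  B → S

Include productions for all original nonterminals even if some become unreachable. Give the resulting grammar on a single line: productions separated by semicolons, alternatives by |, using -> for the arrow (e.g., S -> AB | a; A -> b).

Unit productions: B->S, S->M.
Unit pairs (A ⇒* B via units): (B,M), (B,S), (S,M).
S: inherits non-unit rules of {M, S} → Be | SMM | dM | e | f | fB.
B: inherits non-unit rules of {B, M, S} → Be | MBB | SMM | dM | e | f | fB.
M: inherits non-unit rules of {M} → dM | e | fB.

S -> e | f | Be | dM | fB | SMM; B -> e | f | Be | dM | fB | MBB | SMM; M -> e | dM | fB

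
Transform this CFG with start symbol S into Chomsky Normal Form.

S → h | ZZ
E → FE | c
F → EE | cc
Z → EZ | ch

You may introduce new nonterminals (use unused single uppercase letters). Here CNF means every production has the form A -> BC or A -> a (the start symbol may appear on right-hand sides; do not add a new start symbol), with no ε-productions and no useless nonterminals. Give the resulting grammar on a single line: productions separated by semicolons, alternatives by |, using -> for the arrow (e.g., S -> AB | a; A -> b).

No ε-productions.
No unit productions to eliminate.
TERM: introduce A -> c, B -> h and substitute in every rule of length ≥2.

S -> h | ZZ; A -> c; B -> h; E -> c | FE; F -> AA | EE; Z -> AB | EZ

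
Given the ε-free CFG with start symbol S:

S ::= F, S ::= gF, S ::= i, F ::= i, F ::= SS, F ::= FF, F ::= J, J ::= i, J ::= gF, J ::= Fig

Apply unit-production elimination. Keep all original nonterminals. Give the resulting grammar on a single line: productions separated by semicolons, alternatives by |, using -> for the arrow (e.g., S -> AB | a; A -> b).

Unit productions: F->J, S->F.
Unit pairs (A ⇒* B via units): (F,J), (S,F), (S,J).
S: inherits non-unit rules of {F, J, S} → FF | Fig | SS | gF | i.
F: inherits non-unit rules of {F, J} → FF | Fig | SS | gF | i.
J: inherits non-unit rules of {J} → Fig | gF | i.

S -> i | FF | SS | gF | Fig; F -> i | FF | SS | gF | Fig; J -> i | gF | Fig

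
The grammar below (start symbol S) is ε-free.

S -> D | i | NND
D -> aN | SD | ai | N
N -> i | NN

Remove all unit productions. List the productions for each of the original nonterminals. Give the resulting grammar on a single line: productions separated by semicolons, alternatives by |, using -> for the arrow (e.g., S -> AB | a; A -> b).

S -> i | NN | SD | aN | ai | NND; D -> i | NN | SD | aN | ai; N -> i | NN

Unit productions: D->N, S->D.
Unit pairs (A ⇒* B via units): (D,N), (S,D), (S,N).
S: inherits non-unit rules of {D, N, S} → NN | NND | SD | aN | ai | i.
D: inherits non-unit rules of {D, N} → NN | SD | aN | ai | i.
N: inherits non-unit rules of {N} → NN | i.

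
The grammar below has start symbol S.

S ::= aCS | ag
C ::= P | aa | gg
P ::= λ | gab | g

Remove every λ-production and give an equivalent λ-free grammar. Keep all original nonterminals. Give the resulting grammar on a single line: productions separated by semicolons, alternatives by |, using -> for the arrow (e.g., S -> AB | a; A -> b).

Nullable set: {C, P}.
S -> aCS: C nullable, giving aCS | aS.
C -> P: P nullable, giving P.
Drop P -> λ.
Unchanged (no nullable symbols): S -> ag; C -> aa; C -> gg; P -> g; P -> gab.

S -> aS | ag | aCS; C -> P | aa | gg; P -> g | gab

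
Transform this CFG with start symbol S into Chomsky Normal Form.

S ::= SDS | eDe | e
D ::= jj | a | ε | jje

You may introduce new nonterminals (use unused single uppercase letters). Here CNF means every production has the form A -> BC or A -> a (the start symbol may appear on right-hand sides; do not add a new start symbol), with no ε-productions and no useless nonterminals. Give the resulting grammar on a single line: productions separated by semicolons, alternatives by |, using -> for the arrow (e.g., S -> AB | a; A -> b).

Nullable: {D}; after ε-elimination: S -> e | SS | ee | SDS | eDe; D -> a | jj | jje.
No unit productions to eliminate.
TERM: introduce B -> e, A -> j and substitute in every rule of length ≥2.
BIN: D -> AAB becomes D -> AC, C -> AB; S -> BDB becomes S -> BE, E -> DB; S -> SDS becomes S -> SF, F -> DS.

S -> e | BB | BE | SF | SS; A -> j; B -> e; C -> AB; D -> a | AA | AC; E -> DB; F -> DS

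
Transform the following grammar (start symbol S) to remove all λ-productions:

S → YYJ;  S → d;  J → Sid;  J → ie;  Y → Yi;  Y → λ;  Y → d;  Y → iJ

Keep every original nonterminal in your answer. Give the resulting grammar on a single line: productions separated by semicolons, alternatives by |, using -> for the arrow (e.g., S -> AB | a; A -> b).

S -> J | d | YJ | YYJ; J -> ie | Sid; Y -> d | i | Yi | iJ

Nullable set: {Y}.
S -> YYJ: Y, Y nullable, giving J | YJ | YYJ.
Drop Y -> λ.
Y -> Yi: Y nullable, giving Yi | i.
Unchanged (no nullable symbols): S -> d; J -> Sid; J -> ie; Y -> d; Y -> iJ.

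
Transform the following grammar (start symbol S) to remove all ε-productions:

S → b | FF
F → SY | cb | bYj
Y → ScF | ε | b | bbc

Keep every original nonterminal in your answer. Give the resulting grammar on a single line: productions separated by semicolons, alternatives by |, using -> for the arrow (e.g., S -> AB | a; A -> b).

S -> b | FF; F -> S | SY | bj | cb | bYj; Y -> b | ScF | bbc

Nullable set: {Y}.
F -> SY: Y nullable, giving S | SY.
F -> bYj: Y nullable, giving bYj | bj.
Drop Y -> ε.
Unchanged (no nullable symbols): S -> FF; S -> b; F -> cb; Y -> ScF; Y -> b; Y -> bbc.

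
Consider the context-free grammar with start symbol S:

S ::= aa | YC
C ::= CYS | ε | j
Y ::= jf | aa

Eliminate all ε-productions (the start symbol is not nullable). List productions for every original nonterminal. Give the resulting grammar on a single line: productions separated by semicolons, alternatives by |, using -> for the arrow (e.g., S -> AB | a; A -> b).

S -> Y | YC | aa; C -> j | YS | CYS; Y -> aa | jf

Nullable set: {C}.
S -> YC: C nullable, giving Y | YC.
Drop C -> ε.
C -> CYS: C nullable, giving CYS | YS.
Unchanged (no nullable symbols): S -> aa; C -> j; Y -> aa; Y -> jf.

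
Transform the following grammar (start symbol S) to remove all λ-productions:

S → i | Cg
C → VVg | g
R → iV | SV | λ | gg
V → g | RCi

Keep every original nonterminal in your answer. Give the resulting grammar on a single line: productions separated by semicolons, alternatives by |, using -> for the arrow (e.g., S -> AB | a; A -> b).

S -> i | Cg; C -> g | VVg; R -> SV | gg | iV; V -> g | Ci | RCi

Nullable set: {R}.
Drop R -> λ.
V -> RCi: R nullable, giving Ci | RCi.
Unchanged (no nullable symbols): S -> Cg; S -> i; C -> VVg; C -> g; R -> SV; R -> gg; R -> iV; V -> g.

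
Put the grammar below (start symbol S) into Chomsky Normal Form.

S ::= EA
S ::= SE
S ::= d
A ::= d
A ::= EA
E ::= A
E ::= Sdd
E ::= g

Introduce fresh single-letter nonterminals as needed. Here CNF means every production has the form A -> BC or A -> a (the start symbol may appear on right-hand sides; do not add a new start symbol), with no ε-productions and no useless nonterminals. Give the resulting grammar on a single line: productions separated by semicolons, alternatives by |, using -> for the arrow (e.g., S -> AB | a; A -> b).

No ε-productions.
After unit-elimination: S -> d | EA | SE; A -> d | EA; E -> d | g | EA | Sdd.
TERM: introduce B -> d and substitute in every rule of length ≥2.
BIN: E -> SBB becomes E -> SC, C -> BB.

S -> d | EA | SE; A -> d | EA; B -> d; C -> BB; E -> d | g | EA | SC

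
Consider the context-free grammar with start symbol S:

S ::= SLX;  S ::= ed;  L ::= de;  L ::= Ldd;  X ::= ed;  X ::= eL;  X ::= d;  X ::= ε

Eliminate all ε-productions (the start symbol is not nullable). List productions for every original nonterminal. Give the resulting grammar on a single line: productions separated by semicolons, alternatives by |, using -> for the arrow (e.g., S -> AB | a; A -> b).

Nullable set: {X}.
S -> SLX: X nullable, giving SL | SLX.
Drop X -> ε.
Unchanged (no nullable symbols): S -> ed; L -> Ldd; L -> de; X -> d; X -> eL; X -> ed.

S -> SL | ed | SLX; L -> de | Ldd; X -> d | eL | ed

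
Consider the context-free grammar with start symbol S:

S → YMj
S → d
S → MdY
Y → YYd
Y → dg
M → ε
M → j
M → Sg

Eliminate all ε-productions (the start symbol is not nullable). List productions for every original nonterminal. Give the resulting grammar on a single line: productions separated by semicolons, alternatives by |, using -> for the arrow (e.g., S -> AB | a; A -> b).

Nullable set: {M}.
S -> MdY: M nullable, giving MdY | dY.
S -> YMj: M nullable, giving YMj | Yj.
Drop M -> ε.
Unchanged (no nullable symbols): S -> d; M -> Sg; M -> j; Y -> YYd; Y -> dg.

S -> d | Yj | dY | MdY | YMj; M -> j | Sg; Y -> dg | YYd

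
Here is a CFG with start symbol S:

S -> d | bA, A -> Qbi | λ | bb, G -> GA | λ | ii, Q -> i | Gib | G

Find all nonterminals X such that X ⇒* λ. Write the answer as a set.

Directly nullable (have an ε-rule): {A, G}.
Q is nullable via Q -> G (every symbol on the right is already known nullable).
Not nullable: S — each has a terminal in every rule's right-hand side or depends on a non-nullable symbol.

{A, G, Q}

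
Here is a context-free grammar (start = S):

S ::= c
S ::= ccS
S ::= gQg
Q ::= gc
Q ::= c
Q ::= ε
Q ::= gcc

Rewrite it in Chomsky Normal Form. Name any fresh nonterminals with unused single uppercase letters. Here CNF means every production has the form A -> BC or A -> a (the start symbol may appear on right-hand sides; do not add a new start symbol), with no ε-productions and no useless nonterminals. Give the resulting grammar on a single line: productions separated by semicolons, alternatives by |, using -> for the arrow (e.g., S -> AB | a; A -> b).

S -> c | AA | AD | BE; A -> g; B -> c; C -> BB; D -> QA; E -> BS; Q -> c | AB | AC

Nullable: {Q}; after ε-elimination: S -> c | gg | ccS | gQg; Q -> c | gc | gcc.
No unit productions to eliminate.
TERM: introduce B -> c, A -> g and substitute in every rule of length ≥2.
BIN: Q -> ABB becomes Q -> AC, C -> BB; S -> AQA becomes S -> AD, D -> QA; S -> BBS becomes S -> BE, E -> BS.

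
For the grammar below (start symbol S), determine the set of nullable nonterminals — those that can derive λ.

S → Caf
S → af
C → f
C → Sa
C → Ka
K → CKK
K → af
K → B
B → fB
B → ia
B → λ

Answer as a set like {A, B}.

Directly nullable (have an ε-rule): {B}.
K is nullable via K -> B (every symbol on the right is already known nullable).
Not nullable: C, S — each has a terminal in every rule's right-hand side or depends on a non-nullable symbol.

{B, K}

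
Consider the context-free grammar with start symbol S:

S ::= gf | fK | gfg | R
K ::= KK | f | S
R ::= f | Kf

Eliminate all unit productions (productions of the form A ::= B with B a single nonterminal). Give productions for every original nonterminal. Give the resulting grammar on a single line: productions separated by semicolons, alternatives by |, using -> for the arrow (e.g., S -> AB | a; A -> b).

S -> f | Kf | fK | gf | gfg; K -> f | KK | Kf | fK | gf | gfg; R -> f | Kf

Unit productions: K->S, S->R.
Unit pairs (A ⇒* B via units): (K,R), (K,S), (S,R).
S: inherits non-unit rules of {R, S} → Kf | f | fK | gf | gfg.
K: inherits non-unit rules of {K, R, S} → KK | Kf | f | fK | gf | gfg.
R: inherits non-unit rules of {R} → Kf | f.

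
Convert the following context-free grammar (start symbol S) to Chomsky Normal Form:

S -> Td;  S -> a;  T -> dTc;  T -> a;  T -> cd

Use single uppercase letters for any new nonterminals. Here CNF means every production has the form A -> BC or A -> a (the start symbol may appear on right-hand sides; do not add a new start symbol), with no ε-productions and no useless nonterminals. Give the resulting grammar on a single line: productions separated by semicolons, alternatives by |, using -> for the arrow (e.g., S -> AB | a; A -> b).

S -> a | TA; A -> d; B -> c; C -> TB; T -> a | AC | BA

No ε-productions.
No unit productions to eliminate.
TERM: introduce B -> c, A -> d and substitute in every rule of length ≥2.
BIN: T -> ATB becomes T -> AC, C -> TB.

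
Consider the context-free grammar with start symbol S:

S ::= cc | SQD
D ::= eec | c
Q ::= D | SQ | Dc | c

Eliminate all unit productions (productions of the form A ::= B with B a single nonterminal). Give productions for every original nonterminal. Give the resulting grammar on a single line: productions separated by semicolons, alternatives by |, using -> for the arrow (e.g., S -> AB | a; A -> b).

Unit productions: Q->D.
Unit pairs (A ⇒* B via units): (Q,D).
S: inherits non-unit rules of {S} → SQD | cc.
D: inherits non-unit rules of {D} → c | eec.
Q: inherits non-unit rules of {D, Q} → Dc | SQ | c | eec.

S -> cc | SQD; D -> c | eec; Q -> c | Dc | SQ | eec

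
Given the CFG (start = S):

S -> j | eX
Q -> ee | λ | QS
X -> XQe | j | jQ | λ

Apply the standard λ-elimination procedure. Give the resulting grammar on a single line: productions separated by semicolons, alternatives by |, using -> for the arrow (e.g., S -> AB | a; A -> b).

S -> e | j | eX; Q -> S | QS | ee; X -> e | j | Qe | Xe | jQ | XQe

Nullable set: {Q, X}.
S -> eX: X nullable, giving e | eX.
Drop Q -> λ.
Q -> QS: Q nullable, giving QS | S.
Drop X -> λ.
X -> XQe: X, Q nullable, giving Qe | XQe | Xe | e.
X -> jQ: Q nullable, giving j | jQ.
Unchanged (no nullable symbols): S -> j; Q -> ee; X -> j.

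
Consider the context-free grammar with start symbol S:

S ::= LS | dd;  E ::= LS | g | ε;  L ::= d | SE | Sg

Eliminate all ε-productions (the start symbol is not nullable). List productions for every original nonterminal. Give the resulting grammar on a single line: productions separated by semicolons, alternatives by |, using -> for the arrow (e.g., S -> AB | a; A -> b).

S -> LS | dd; E -> g | LS; L -> S | d | SE | Sg

Nullable set: {E}.
Drop E -> ε.
L -> SE: E nullable, giving S | SE.
Unchanged (no nullable symbols): S -> LS; S -> dd; E -> LS; E -> g; L -> Sg; L -> d.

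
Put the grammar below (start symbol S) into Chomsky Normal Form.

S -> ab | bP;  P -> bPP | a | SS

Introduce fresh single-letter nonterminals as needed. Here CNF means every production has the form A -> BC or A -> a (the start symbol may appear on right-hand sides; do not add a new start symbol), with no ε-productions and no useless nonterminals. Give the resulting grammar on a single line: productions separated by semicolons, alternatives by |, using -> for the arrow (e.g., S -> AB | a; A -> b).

No ε-productions.
No unit productions to eliminate.
TERM: introduce B -> a, A -> b and substitute in every rule of length ≥2.
BIN: P -> APP becomes P -> AC, C -> PP.

S -> AP | BA; A -> b; B -> a; C -> PP; P -> a | AC | SS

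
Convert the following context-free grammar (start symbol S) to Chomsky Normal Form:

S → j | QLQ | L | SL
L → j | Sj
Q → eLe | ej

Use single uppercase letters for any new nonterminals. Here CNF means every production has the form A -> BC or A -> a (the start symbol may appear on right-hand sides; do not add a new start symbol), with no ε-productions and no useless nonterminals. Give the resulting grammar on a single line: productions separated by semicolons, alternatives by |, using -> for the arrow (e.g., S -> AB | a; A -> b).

No ε-productions.
After unit-elimination: S -> j | SL | Sj | QLQ; L -> j | Sj; Q -> ej | eLe.
TERM: introduce B -> e, A -> j and substitute in every rule of length ≥2.
BIN: Q -> BLB becomes Q -> BC, C -> LB; S -> QLQ becomes S -> QD, D -> LQ.

S -> j | QD | SA | SL; A -> j; B -> e; C -> LB; D -> LQ; L -> j | SA; Q -> BA | BC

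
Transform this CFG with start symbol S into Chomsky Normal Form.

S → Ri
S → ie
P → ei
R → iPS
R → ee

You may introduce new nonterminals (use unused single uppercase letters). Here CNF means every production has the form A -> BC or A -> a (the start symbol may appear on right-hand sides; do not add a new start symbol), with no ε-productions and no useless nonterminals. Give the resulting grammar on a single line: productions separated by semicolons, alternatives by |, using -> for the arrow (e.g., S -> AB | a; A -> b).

S -> BA | RB; A -> e; B -> i; C -> PS; P -> AB; R -> AA | BC

No ε-productions.
No unit productions to eliminate.
TERM: introduce A -> e, B -> i and substitute in every rule of length ≥2.
BIN: R -> BPS becomes R -> BC, C -> PS.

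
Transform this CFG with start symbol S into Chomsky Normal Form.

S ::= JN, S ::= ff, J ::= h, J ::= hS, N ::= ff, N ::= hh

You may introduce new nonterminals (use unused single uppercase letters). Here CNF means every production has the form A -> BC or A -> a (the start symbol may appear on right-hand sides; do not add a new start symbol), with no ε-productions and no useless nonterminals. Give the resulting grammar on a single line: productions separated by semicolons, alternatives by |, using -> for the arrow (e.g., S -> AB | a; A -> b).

S -> BB | JN; A -> h; B -> f; J -> h | AS; N -> AA | BB

No ε-productions.
No unit productions to eliminate.
TERM: introduce B -> f, A -> h and substitute in every rule of length ≥2.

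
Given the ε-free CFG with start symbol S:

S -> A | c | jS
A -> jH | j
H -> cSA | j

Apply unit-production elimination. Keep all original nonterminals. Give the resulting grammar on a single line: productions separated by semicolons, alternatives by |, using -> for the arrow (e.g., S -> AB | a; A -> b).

S -> c | j | jH | jS; A -> j | jH; H -> j | cSA

Unit productions: S->A.
Unit pairs (A ⇒* B via units): (S,A).
S: inherits non-unit rules of {A, S} → c | j | jH | jS.
A: inherits non-unit rules of {A} → j | jH.
H: inherits non-unit rules of {H} → cSA | j.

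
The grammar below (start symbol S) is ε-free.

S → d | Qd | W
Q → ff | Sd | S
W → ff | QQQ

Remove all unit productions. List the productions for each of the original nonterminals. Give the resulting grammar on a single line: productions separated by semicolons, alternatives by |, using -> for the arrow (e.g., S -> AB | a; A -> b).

S -> d | Qd | ff | QQQ; Q -> d | Qd | Sd | ff | QQQ; W -> ff | QQQ

Unit productions: Q->S, S->W.
Unit pairs (A ⇒* B via units): (Q,S), (Q,W), (S,W).
S: inherits non-unit rules of {S, W} → QQQ | Qd | d | ff.
Q: inherits non-unit rules of {Q, S, W} → QQQ | Qd | Sd | d | ff.
W: inherits non-unit rules of {W} → QQQ | ff.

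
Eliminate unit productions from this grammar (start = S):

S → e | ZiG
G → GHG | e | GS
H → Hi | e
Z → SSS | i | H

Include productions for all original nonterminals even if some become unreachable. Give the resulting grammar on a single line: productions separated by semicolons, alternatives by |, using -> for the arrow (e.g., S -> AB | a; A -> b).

S -> e | ZiG; G -> e | GS | GHG; H -> e | Hi; Z -> e | i | Hi | SSS

Unit productions: Z->H.
Unit pairs (A ⇒* B via units): (Z,H).
S: inherits non-unit rules of {S} → ZiG | e.
G: inherits non-unit rules of {G} → GHG | GS | e.
H: inherits non-unit rules of {H} → Hi | e.
Z: inherits non-unit rules of {H, Z} → Hi | SSS | e | i.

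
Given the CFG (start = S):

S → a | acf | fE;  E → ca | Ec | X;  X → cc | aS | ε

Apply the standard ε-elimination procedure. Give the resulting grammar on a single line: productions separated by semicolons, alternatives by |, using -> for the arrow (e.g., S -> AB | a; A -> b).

S -> a | f | fE | acf; E -> X | c | Ec | ca; X -> aS | cc

Nullable set: {E, X}.
S -> fE: E nullable, giving f | fE.
E -> Ec: E nullable, giving Ec | c.
E -> X: X nullable, giving X.
Drop X -> ε.
Unchanged (no nullable symbols): S -> a; S -> acf; E -> ca; X -> aS; X -> cc.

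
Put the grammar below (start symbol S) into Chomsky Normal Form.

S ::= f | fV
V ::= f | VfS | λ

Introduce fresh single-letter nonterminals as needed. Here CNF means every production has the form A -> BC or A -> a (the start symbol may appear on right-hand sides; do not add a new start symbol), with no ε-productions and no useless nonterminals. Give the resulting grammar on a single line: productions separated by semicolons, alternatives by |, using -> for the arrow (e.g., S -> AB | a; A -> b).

S -> f | AV; A -> f; B -> AS; V -> f | AS | VB

Nullable: {V}; after ε-elimination: S -> f | fV; V -> f | fS | VfS.
No unit productions to eliminate.
TERM: introduce A -> f and substitute in every rule of length ≥2.
BIN: V -> VAS becomes V -> VB, B -> AS.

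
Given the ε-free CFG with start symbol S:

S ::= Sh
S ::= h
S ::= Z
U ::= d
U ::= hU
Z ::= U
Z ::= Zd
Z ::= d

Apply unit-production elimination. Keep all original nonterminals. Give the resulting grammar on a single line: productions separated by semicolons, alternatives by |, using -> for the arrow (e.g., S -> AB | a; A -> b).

S -> d | h | Sh | Zd | hU; U -> d | hU; Z -> d | Zd | hU

Unit productions: S->Z, Z->U.
Unit pairs (A ⇒* B via units): (S,U), (S,Z), (Z,U).
S: inherits non-unit rules of {S, U, Z} → Sh | Zd | d | h | hU.
U: inherits non-unit rules of {U} → d | hU.
Z: inherits non-unit rules of {U, Z} → Zd | d | hU.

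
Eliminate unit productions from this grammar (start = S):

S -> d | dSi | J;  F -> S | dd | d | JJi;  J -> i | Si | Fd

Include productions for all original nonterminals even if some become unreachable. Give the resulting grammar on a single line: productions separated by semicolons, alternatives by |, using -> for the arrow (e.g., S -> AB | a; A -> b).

S -> d | i | Fd | Si | dSi; F -> d | i | Fd | Si | dd | JJi | dSi; J -> i | Fd | Si

Unit productions: F->S, S->J.
Unit pairs (A ⇒* B via units): (F,J), (F,S), (S,J).
S: inherits non-unit rules of {J, S} → Fd | Si | d | dSi | i.
F: inherits non-unit rules of {F, J, S} → Fd | JJi | Si | d | dSi | dd | i.
J: inherits non-unit rules of {J} → Fd | Si | i.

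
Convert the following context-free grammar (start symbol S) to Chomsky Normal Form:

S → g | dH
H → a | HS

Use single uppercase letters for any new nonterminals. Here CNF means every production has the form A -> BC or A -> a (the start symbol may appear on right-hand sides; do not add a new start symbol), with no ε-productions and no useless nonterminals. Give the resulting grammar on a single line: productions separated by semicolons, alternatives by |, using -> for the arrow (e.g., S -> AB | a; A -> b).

S -> g | AH; A -> d; H -> a | HS

No ε-productions.
No unit productions to eliminate.
TERM: introduce A -> d and substitute in every rule of length ≥2.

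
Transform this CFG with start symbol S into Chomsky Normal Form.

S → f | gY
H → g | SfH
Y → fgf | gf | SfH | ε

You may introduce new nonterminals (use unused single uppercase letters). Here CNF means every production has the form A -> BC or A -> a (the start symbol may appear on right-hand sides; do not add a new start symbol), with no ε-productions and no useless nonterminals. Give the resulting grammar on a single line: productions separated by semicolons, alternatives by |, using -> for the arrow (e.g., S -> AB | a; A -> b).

Nullable: {Y}; after ε-elimination: S -> f | g | gY; H -> g | SfH; Y -> gf | SfH | fgf.
No unit productions to eliminate.
TERM: introduce A -> f, B -> g and substitute in every rule of length ≥2.
BIN: H -> SAH becomes H -> SC, C -> AH; Y -> ABA becomes Y -> AD, D -> BA; Y -> SAH becomes Y -> SE, E -> AH.

S -> f | g | BY; A -> f; B -> g; C -> AH; D -> BA; E -> AH; H -> g | SC; Y -> AD | BA | SE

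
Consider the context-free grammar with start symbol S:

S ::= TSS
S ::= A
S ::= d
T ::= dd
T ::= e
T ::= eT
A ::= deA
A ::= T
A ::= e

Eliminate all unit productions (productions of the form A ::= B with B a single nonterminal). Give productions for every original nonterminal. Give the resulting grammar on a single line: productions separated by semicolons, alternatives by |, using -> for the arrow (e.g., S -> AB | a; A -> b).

S -> d | e | dd | eT | TSS | deA; A -> e | dd | eT | deA; T -> e | dd | eT

Unit productions: A->T, S->A.
Unit pairs (A ⇒* B via units): (A,T), (S,A), (S,T).
S: inherits non-unit rules of {A, S, T} → TSS | d | dd | deA | e | eT.
A: inherits non-unit rules of {A, T} → dd | deA | e | eT.
T: inherits non-unit rules of {T} → dd | e | eT.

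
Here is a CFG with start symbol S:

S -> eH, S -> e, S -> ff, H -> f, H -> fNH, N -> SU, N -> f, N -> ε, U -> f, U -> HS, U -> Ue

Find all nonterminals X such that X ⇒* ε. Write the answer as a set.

Directly nullable (have an ε-rule): {N}.
Not nullable: H, S, U — each has a terminal in every rule's right-hand side or depends on a non-nullable symbol.

{N}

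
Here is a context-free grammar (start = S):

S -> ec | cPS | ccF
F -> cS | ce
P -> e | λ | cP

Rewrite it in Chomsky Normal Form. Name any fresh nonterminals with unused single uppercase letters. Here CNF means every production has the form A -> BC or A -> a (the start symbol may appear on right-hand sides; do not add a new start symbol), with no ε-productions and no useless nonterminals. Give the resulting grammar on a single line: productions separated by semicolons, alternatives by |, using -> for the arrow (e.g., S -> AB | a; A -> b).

Nullable: {P}; after ε-elimination: S -> cS | ec | cPS | ccF; F -> cS | ce; P -> c | e | cP.
No unit productions to eliminate.
TERM: introduce A -> c, B -> e and substitute in every rule of length ≥2.
BIN: S -> AAF becomes S -> AC, C -> AF; S -> APS becomes S -> AD, D -> PS.

S -> AC | AD | AS | BA; A -> c; B -> e; C -> AF; D -> PS; F -> AB | AS; P -> c | e | AP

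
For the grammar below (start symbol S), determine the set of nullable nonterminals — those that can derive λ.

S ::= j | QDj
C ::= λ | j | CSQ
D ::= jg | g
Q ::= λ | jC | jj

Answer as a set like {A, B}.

Directly nullable (have an ε-rule): {C, Q}.
Not nullable: D, S — each has a terminal in every rule's right-hand side or depends on a non-nullable symbol.

{C, Q}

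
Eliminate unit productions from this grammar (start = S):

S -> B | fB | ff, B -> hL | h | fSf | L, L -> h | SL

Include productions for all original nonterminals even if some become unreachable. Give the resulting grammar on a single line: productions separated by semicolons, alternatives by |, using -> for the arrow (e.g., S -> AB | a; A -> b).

Unit productions: B->L, S->B.
Unit pairs (A ⇒* B via units): (B,L), (S,B), (S,L).
S: inherits non-unit rules of {B, L, S} → SL | fB | fSf | ff | h | hL.
B: inherits non-unit rules of {B, L} → SL | fSf | h | hL.
L: inherits non-unit rules of {L} → SL | h.

S -> h | SL | fB | ff | hL | fSf; B -> h | SL | hL | fSf; L -> h | SL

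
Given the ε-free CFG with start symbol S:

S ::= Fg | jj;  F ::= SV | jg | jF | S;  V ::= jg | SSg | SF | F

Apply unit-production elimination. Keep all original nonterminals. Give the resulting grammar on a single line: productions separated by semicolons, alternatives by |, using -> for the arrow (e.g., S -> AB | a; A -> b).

Unit productions: F->S, V->F.
Unit pairs (A ⇒* B via units): (F,S), (V,F), (V,S).
S: inherits non-unit rules of {S} → Fg | jj.
F: inherits non-unit rules of {F, S} → Fg | SV | jF | jg | jj.
V: inherits non-unit rules of {F, S, V} → Fg | SF | SSg | SV | jF | jg | jj.

S -> Fg | jj; F -> Fg | SV | jF | jg | jj; V -> Fg | SF | SV | jF | jg | jj | SSg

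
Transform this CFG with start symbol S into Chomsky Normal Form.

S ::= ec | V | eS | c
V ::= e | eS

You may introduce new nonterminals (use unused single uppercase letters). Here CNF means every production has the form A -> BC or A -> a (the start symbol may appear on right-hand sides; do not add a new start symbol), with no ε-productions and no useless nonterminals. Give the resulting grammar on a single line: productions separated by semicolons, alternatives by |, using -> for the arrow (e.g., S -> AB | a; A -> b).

No ε-productions.
After unit-elimination: S -> c | e | eS | ec; V -> e | eS.
TERM: introduce B -> c, A -> e and substitute in every rule of length ≥2.
Drop unreachable/unproductive: V.

S -> c | e | AB | AS; A -> e; B -> c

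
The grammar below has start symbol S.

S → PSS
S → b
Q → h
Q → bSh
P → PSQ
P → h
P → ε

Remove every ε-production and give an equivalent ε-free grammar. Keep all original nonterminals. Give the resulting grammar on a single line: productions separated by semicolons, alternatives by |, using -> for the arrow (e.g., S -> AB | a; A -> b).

S -> b | SS | PSS; P -> h | SQ | PSQ; Q -> h | bSh

Nullable set: {P}.
S -> PSS: P nullable, giving PSS | SS.
Drop P -> ε.
P -> PSQ: P nullable, giving PSQ | SQ.
Unchanged (no nullable symbols): S -> b; P -> h; Q -> bSh; Q -> h.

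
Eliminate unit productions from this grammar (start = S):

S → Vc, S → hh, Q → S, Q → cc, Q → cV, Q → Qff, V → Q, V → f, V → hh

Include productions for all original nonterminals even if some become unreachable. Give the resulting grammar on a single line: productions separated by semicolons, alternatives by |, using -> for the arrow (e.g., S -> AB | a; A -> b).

Unit productions: Q->S, V->Q.
Unit pairs (A ⇒* B via units): (Q,S), (V,Q), (V,S).
S: inherits non-unit rules of {S} → Vc | hh.
Q: inherits non-unit rules of {Q, S} → Qff | Vc | cV | cc | hh.
V: inherits non-unit rules of {Q, S, V} → Qff | Vc | cV | cc | f | hh.

S -> Vc | hh; Q -> Vc | cV | cc | hh | Qff; V -> f | Vc | cV | cc | hh | Qff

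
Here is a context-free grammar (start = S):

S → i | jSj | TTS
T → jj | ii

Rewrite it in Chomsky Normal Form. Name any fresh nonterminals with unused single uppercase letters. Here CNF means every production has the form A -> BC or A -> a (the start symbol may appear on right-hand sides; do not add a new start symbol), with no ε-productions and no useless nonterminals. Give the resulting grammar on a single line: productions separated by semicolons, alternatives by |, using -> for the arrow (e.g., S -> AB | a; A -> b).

S -> i | AC | TD; A -> j; B -> i; C -> SA; D -> TS; T -> AA | BB

No ε-productions.
No unit productions to eliminate.
TERM: introduce B -> i, A -> j and substitute in every rule of length ≥2.
BIN: S -> ASA becomes S -> AC, C -> SA; S -> TTS becomes S -> TD, D -> TS.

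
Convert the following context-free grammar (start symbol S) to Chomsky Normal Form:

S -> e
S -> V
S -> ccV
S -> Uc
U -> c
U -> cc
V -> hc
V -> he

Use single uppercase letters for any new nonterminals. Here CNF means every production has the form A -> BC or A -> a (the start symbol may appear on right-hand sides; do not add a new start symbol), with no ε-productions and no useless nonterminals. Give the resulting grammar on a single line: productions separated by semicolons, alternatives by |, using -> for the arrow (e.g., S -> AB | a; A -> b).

No ε-productions.
After unit-elimination: S -> e | Uc | hc | he | ccV; U -> c | cc; V -> hc | he.
TERM: introduce A -> c, C -> e, B -> h and substitute in every rule of length ≥2.
BIN: S -> AAV becomes S -> AD, D -> AV.

S -> e | AD | BA | BC | UA; A -> c; B -> h; C -> e; D -> AV; U -> c | AA; V -> BA | BC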